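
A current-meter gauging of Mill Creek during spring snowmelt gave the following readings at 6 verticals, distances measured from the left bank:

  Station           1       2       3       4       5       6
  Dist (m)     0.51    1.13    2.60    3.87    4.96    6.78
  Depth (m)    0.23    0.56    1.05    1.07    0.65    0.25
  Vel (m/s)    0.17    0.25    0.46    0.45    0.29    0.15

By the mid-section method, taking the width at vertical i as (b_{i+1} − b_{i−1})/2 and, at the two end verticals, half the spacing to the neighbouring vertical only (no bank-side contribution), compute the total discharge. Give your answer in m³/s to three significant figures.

w_1 = (1.13 − 0.51)/2 = 0.31 m; q_1 = 0.17 × 0.23 × 0.31 = 0.01212 m³/s
w_2 = (2.60 − 0.51)/2 = 1.045 m; q_2 = 0.25 × 0.56 × 1.045 = 0.1463 m³/s
w_3 = (3.87 − 1.13)/2 = 1.37 m; q_3 = 0.46 × 1.05 × 1.37 = 0.6617 m³/s
w_4 = (4.96 − 2.60)/2 = 1.18 m; q_4 = 0.45 × 1.07 × 1.18 = 0.5682 m³/s
w_5 = (6.78 − 3.87)/2 = 1.455 m; q_5 = 0.29 × 0.65 × 1.455 = 0.2743 m³/s
w_6 = (6.78 − 4.96)/2 = 0.91 m; q_6 = 0.15 × 0.25 × 0.91 = 0.03413 m³/s
Q = Σ qᵢ = 1.697 m³/s

1.70 m³/s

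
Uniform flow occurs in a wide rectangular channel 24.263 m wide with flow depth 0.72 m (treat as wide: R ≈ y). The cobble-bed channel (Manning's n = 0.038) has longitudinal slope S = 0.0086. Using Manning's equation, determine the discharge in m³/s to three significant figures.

34.2 m³/s

A = b·y = 24.263 × 0.72 = 17.47 m²
Wide channel: R ≈ y = 0.72 m
Q = (1/n)·A·R^(2/3)·S^(1/2) = (1/0.038) × 17.47 × 0.7200^(2/3) × 0.0086^(1/2) = 34.25 m³/s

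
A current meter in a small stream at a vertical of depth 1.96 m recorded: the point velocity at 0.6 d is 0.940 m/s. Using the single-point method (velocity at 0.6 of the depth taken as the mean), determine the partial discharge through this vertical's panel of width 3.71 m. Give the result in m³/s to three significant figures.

6.84 m³/s

v̄ = v₀.₆ = 0.940 m/s
q = v̄ × d × w = 0.9400 × 1.96 × 3.71 = 6.835 m³/s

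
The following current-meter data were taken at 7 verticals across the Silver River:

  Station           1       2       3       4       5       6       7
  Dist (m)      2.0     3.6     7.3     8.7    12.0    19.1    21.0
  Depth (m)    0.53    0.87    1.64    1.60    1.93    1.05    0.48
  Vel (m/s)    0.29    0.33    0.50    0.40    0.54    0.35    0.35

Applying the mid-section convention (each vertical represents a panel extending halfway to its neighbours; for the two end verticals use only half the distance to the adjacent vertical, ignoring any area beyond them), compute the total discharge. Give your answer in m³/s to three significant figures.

11.7 m³/s

w_1 = (3.6 − 2.0)/2 = 0.8 m; q_1 = 0.29 × 0.53 × 0.8 = 0.1230 m³/s
w_2 = (7.3 − 2.0)/2 = 2.65 m; q_2 = 0.33 × 0.87 × 2.65 = 0.7608 m³/s
w_3 = (8.7 − 3.6)/2 = 2.55 m; q_3 = 0.50 × 1.64 × 2.55 = 2.091 m³/s
w_4 = (12.0 − 7.3)/2 = 2.35 m; q_4 = 0.40 × 1.60 × 2.35 = 1.504 m³/s
w_5 = (19.1 − 8.7)/2 = 5.2 m; q_5 = 0.54 × 1.93 × 5.2 = 5.419 m³/s
w_6 = (21.0 − 12.0)/2 = 4.5 m; q_6 = 0.35 × 1.05 × 4.5 = 1.654 m³/s
w_7 = (21.0 − 19.1)/2 = 0.95 m; q_7 = 0.35 × 0.48 × 0.95 = 0.1596 m³/s
Q = Σ qᵢ = 11.71 m³/s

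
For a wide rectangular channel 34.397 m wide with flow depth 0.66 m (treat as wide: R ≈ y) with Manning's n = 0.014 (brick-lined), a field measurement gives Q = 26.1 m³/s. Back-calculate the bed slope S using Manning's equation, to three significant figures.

A = b·y = 34.397 × 0.66 = 22.70 m²
Wide channel: R ≈ y = 0.66 m
S = (Q·n / (1·A·R^(2/3)))² = (26.1×0.014 / (1×22.70×0.7580))² = 0.0004508

0.000451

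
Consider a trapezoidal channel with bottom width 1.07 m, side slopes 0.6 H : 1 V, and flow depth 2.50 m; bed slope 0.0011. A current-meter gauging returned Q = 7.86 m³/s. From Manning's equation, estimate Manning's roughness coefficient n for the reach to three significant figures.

0.0258

A = (b + z·y)·y = (1.07 + 0.6×2.50)×2.50 = 6.425 m²
P = b + 2y√(1+z²) = 1.07 + 2×2.50×√(1+0.6²) = 6.901 m
R = A/P = 6.425/6.901 = 0.9310 m
n = (1/Q)·A·R^(2/3)·S^(1/2) = (1/7.86) × 6.425 × 0.9535 × 0.03317 = 0.02585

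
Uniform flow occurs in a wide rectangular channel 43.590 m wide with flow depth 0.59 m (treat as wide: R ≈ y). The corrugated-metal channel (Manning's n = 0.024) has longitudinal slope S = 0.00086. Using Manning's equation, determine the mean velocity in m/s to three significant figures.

A = b·y = 43.590 × 0.59 = 25.72 m²
Wide channel: R ≈ y = 0.59 m
Q = (1/n)·A·R^(2/3)·S^(1/2) = (1/0.024) × 25.72 × 0.5900^(2/3) × 0.00086^(1/2) = 22.11 m³/s
V = Q/A = 22.11/25.72 = 0.8596 m/s

0.860 m/s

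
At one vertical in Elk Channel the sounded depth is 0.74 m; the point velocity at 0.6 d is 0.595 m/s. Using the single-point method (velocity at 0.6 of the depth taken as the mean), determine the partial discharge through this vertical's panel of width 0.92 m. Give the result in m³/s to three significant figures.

0.405 m³/s

v̄ = v₀.₆ = 0.595 m/s
q = v̄ × d × w = 0.5950 × 0.74 × 0.92 = 0.4051 m³/s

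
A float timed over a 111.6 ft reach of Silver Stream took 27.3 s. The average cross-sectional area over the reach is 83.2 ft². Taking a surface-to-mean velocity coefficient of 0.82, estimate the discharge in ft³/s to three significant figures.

279 ft³/s

v_surface = L / t̄ = 111.6 / 27.3 = 4.088 ft/s
v_mean = 0.82 × 4.088 = 3.352 ft/s
Q = A × v_mean = 83.2 × 3.352 = 278.9 ft³/s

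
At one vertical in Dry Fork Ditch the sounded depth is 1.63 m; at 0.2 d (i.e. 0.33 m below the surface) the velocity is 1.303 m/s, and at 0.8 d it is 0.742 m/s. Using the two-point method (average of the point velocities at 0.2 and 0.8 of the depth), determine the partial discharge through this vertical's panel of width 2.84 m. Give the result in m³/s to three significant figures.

v̄ = (1.303 + 0.742) / 2 = 1.023 m/s
q = v̄ × d × w = 1.023 × 1.63 × 2.84 = 4.733 m³/s

4.73 m³/s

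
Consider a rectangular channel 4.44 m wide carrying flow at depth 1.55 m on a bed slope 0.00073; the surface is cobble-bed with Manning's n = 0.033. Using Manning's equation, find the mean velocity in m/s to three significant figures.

A = b·y = 4.44 × 1.55 = 6.882 m²
P = b + 2y = 4.44 + 2×1.55 = 7.540 m
R = A/P = 6.882/7.540 = 0.9127 m
Q = (1/n)·A·R^(2/3)·S^(1/2) = (1/0.033) × 6.882 × 0.9127^(2/3) × 0.00073^(1/2) = 5.302 m³/s
V = Q/A = 5.302/6.882 = 0.7704 m/s

0.770 m/s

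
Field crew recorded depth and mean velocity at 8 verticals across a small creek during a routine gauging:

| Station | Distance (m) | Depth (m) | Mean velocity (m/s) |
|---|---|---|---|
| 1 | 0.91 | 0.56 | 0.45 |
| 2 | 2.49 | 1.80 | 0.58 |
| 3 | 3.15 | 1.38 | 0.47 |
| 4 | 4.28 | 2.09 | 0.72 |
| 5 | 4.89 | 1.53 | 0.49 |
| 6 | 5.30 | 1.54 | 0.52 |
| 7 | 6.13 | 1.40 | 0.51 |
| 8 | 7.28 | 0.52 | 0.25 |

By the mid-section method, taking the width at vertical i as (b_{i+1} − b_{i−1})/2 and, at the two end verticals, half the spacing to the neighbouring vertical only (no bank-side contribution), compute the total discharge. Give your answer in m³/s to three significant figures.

w_1 = (2.49 − 0.91)/2 = 0.79 m; q_1 = 0.45 × 0.56 × 0.79 = 0.1991 m³/s
w_2 = (3.15 − 0.91)/2 = 1.12 m; q_2 = 0.58 × 1.80 × 1.12 = 1.169 m³/s
w_3 = (4.28 − 2.49)/2 = 0.895 m; q_3 = 0.47 × 1.38 × 0.895 = 0.5805 m³/s
w_4 = (4.89 − 3.15)/2 = 0.87 m; q_4 = 0.72 × 2.09 × 0.87 = 1.309 m³/s
w_5 = (5.30 − 4.28)/2 = 0.51 m; q_5 = 0.49 × 1.53 × 0.51 = 0.3823 m³/s
w_6 = (6.13 − 4.89)/2 = 0.62 m; q_6 = 0.52 × 1.54 × 0.62 = 0.4965 m³/s
w_7 = (7.28 − 5.30)/2 = 0.99 m; q_7 = 0.51 × 1.40 × 0.99 = 0.7069 m³/s
w_8 = (7.28 − 6.13)/2 = 0.575 m; q_8 = 0.25 × 0.52 × 0.575 = 0.07475 m³/s
Q = Σ qᵢ = 4.918 m³/s

4.92 m³/s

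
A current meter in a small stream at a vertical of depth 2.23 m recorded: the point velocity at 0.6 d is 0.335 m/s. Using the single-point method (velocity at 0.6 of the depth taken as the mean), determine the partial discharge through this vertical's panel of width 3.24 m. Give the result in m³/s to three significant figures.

v̄ = v₀.₆ = 0.335 m/s
q = v̄ × d × w = 0.3350 × 2.23 × 3.24 = 2.420 m³/s

2.42 m³/s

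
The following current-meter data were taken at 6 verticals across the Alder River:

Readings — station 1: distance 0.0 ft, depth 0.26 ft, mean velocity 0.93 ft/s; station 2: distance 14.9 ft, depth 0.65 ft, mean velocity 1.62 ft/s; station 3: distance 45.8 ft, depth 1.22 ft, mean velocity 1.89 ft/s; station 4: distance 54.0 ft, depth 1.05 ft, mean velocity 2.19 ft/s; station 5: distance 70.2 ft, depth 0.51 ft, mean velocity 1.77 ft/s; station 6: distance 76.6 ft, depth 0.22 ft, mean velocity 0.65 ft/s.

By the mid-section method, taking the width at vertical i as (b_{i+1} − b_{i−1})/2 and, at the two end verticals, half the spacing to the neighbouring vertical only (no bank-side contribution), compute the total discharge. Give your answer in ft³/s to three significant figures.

w_1 = (14.9 − 0.0)/2 = 7.45 ft; q_1 = 0.93 × 0.26 × 7.45 = 1.801 ft³/s
w_2 = (45.8 − 0.0)/2 = 22.9 ft; q_2 = 1.62 × 0.65 × 22.9 = 24.11 ft³/s
w_3 = (54.0 − 14.9)/2 = 19.55 ft; q_3 = 1.89 × 1.22 × 19.55 = 45.08 ft³/s
w_4 = (70.2 − 45.8)/2 = 12.2 ft; q_4 = 2.19 × 1.05 × 12.2 = 28.05 ft³/s
w_5 = (76.6 − 54.0)/2 = 11.3 ft; q_5 = 1.77 × 0.51 × 11.3 = 10.20 ft³/s
w_6 = (76.6 − 70.2)/2 = 3.2 ft; q_6 = 0.65 × 0.22 × 3.2 = 0.4576 ft³/s
Q = Σ qᵢ = 109.7 ft³/s

110 ft³/s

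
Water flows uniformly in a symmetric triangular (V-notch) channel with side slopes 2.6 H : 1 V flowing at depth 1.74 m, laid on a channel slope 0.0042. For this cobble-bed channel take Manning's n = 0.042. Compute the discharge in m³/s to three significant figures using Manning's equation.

10.6 m³/s

A = z·y² = 2.6×1.74² = 7.872 m²
P = 2y√(1+z²) = 2×1.74×√(1+2.6²) = 9.694 m
R = A/P = 7.872/9.694 = 0.8120 m
Q = (1/n)·A·R^(2/3)·S^(1/2) = (1/0.042) × 7.872 × 0.8120^(2/3) × 0.0042^(1/2) = 10.57 m³/s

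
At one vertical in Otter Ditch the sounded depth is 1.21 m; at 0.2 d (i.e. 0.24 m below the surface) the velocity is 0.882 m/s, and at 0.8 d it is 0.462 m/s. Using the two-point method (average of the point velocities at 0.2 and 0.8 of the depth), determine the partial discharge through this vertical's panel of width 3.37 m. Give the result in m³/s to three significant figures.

v̄ = (0.882 + 0.462) / 2 = 0.6720 m/s
q = v̄ × d × w = 0.6720 × 1.21 × 3.37 = 2.740 m³/s

2.74 m³/s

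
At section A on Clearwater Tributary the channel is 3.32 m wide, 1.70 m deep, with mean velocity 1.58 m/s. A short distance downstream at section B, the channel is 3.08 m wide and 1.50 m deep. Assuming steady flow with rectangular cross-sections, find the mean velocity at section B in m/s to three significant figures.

Q = A₁V₁ = (3.32×1.70) × 1.58 = 8.918 m³/s
A₂ = 3.08 × 1.50 = 4.620 m²
V₂ = Q/A₂ = 8.918/4.620 = 1.930 m/s

1.93 m/s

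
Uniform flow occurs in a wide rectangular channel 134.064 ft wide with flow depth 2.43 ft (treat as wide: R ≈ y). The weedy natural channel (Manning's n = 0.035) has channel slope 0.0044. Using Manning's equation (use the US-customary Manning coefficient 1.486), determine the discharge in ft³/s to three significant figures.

1660 ft³/s

A = b·y = 134.064 × 2.43 = 325.8 ft²
Wide channel: R ≈ y = 2.43 ft
Q = (1.486/n)·A·R^(2/3)·S^(1/2) = (1.486/0.035) × 325.8 × 2.430^(2/3) × 0.0044^(1/2) = 1658 ft³/s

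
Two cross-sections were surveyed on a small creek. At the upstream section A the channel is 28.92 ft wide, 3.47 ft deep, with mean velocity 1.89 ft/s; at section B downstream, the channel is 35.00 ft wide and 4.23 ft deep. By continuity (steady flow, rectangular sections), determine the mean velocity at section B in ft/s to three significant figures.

Q = A₁V₁ = (28.92×3.47) × 1.89 = 189.7 ft³/s
A₂ = 35.00 × 4.23 = 148.1 ft²
V₂ = Q/A₂ = 189.7/148.1 = 1.281 ft/s

1.28 ft/s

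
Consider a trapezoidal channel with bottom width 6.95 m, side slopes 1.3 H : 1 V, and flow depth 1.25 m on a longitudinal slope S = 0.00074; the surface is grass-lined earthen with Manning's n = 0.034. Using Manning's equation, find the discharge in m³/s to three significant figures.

A = (b + z·y)·y = (6.95 + 1.3×1.25)×1.25 = 10.72 m²
P = b + 2y√(1+z²) = 6.95 + 2×1.25×√(1+1.3²) = 11.05 m
R = A/P = 10.72/11.05 = 0.9700 m
Q = (1/n)·A·R^(2/3)·S^(1/2) = (1/0.034) × 10.72 × 0.9700^(2/3) × 0.00074^(1/2) = 8.404 m³/s

8.40 m³/s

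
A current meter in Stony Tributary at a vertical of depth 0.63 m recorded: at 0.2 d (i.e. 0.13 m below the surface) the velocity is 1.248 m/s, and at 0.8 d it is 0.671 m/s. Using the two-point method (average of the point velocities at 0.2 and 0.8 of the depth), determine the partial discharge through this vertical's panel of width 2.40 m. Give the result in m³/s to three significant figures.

1.45 m³/s

v̄ = (1.248 + 0.671) / 2 = 0.9595 m/s
q = v̄ × d × w = 0.9595 × 0.63 × 2.40 = 1.451 m³/s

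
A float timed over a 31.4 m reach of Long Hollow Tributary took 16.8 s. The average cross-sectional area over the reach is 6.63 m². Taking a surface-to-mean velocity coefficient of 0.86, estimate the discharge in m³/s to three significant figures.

v_surface = L / t̄ = 31.4 / 16.8 = 1.869 m/s
v_mean = 0.86 × 1.869 = 1.607 m/s
Q = A × v_mean = 6.63 × 1.607 = 10.66 m³/s

10.7 m³/s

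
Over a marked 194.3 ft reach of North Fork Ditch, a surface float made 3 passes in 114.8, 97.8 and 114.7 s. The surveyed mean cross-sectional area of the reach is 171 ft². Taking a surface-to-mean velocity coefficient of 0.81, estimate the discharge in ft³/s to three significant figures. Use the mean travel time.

t̄ = (114.8 + 97.8 + 114.7) / 3 = 109.1 s
v_surface = L / t̄ = 194.3 / 109.1 = 1.781 ft/s
v_mean = 0.81 × 1.781 = 1.443 ft/s
Q = A × v_mean = 171 × 1.443 = 246.7 ft³/s

247 ft³/s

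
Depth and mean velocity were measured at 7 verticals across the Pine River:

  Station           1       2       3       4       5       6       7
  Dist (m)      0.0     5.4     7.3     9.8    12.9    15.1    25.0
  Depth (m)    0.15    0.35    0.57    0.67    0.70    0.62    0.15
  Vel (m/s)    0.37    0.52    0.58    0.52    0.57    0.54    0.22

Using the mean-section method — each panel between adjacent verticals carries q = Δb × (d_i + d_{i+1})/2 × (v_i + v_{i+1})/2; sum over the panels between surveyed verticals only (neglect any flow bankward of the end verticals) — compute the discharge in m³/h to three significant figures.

19200 m³/h

Panel 1-2: Δb = 5.4 m, d̄ = (0.15+0.35)/2 = 0.25, v̄ = (0.37+0.52)/2 = 0.445 → q = 5.4×0.25×0.445 = 0.6008 m³/s
Panel 2-3: Δb = 1.9 m, d̄ = (0.35+0.57)/2 = 0.46, v̄ = (0.52+0.58)/2 = 0.55 → q = 1.9×0.46×0.55 = 0.4807 m³/s
Panel 3-4: Δb = 2.5 m, d̄ = (0.57+0.67)/2 = 0.62, v̄ = (0.58+0.52)/2 = 0.55 → q = 2.5×0.62×0.55 = 0.8525 m³/s
Panel 4-5: Δb = 3.1 m, d̄ = (0.67+0.70)/2 = 0.685, v̄ = (0.52+0.57)/2 = 0.545 → q = 3.1×0.685×0.545 = 1.157 m³/s
Panel 5-6: Δb = 2.2 m, d̄ = (0.70+0.62)/2 = 0.66, v̄ = (0.57+0.54)/2 = 0.555 → q = 2.2×0.66×0.555 = 0.8059 m³/s
Panel 6-7: Δb = 9.9 m, d̄ = (0.62+0.15)/2 = 0.385, v̄ = (0.54+0.22)/2 = 0.38 → q = 9.9×0.385×0.38 = 1.448 m³/s
Q = Σ q = 5.345 m³/s
= 5.345 × 3600 = 19240 m³/h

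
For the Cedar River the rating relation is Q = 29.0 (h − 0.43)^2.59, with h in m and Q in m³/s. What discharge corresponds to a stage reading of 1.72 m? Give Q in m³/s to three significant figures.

Q = 29.0 × (1.72 − 0.43)^2.59 = 29.0 × 1.29^2.59 = 56.08 m³/s

56.1 m³/s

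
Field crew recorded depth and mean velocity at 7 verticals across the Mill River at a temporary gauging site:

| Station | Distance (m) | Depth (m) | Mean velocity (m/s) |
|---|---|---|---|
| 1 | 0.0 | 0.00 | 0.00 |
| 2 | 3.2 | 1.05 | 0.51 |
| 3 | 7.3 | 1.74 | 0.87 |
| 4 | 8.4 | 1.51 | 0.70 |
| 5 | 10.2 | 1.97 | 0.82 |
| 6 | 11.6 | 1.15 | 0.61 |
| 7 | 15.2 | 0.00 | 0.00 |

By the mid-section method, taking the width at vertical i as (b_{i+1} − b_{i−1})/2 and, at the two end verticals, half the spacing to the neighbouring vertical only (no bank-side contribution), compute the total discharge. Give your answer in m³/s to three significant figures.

11.8 m³/s

w_2 = (7.3 − 0.0)/2 = 3.65 m; q_2 = 0.51 × 1.05 × 3.65 = 1.955 m³/s
w_3 = (8.4 − 3.2)/2 = 2.6 m; q_3 = 0.87 × 1.74 × 2.6 = 3.936 m³/s
w_4 = (10.2 − 7.3)/2 = 1.45 m; q_4 = 0.70 × 1.51 × 1.45 = 1.533 m³/s
w_5 = (11.6 − 8.4)/2 = 1.6 m; q_5 = 0.82 × 1.97 × 1.6 = 2.585 m³/s
w_6 = (15.2 − 10.2)/2 = 2.5 m; q_6 = 0.61 × 1.15 × 2.5 = 1.754 m³/s
Stations 1, 7 contribute zero (depth or velocity is 0).
Q = Σ qᵢ = 11.76 m³/s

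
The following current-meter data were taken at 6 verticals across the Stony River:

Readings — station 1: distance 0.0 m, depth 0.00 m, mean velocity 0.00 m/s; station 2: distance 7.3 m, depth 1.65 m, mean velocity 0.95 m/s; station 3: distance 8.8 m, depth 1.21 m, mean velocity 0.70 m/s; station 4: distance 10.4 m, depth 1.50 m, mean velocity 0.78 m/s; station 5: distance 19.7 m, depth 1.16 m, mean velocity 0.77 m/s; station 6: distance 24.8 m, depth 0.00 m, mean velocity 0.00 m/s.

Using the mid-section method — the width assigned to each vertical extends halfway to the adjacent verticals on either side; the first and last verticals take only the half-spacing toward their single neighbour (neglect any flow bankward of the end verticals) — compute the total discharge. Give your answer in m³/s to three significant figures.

21.0 m³/s

w_2 = (8.8 − 0.0)/2 = 4.4 m; q_2 = 0.95 × 1.65 × 4.4 = 6.897 m³/s
w_3 = (10.4 − 7.3)/2 = 1.55 m; q_3 = 0.70 × 1.21 × 1.55 = 1.313 m³/s
w_4 = (19.7 − 8.8)/2 = 5.45 m; q_4 = 0.78 × 1.50 × 5.45 = 6.377 m³/s
w_5 = (24.8 − 10.4)/2 = 7.2 m; q_5 = 0.77 × 1.16 × 7.2 = 6.431 m³/s
Stations 1, 6 contribute zero (depth or velocity is 0).
Q = Σ qᵢ = 21.02 m³/s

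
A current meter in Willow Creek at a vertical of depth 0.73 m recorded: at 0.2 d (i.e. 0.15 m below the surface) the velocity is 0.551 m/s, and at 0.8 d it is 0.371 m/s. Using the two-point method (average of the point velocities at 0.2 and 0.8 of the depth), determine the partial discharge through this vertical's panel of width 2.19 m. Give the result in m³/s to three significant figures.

0.737 m³/s

v̄ = (0.551 + 0.371) / 2 = 0.4610 m/s
q = v̄ × d × w = 0.4610 × 0.73 × 2.19 = 0.7370 m³/s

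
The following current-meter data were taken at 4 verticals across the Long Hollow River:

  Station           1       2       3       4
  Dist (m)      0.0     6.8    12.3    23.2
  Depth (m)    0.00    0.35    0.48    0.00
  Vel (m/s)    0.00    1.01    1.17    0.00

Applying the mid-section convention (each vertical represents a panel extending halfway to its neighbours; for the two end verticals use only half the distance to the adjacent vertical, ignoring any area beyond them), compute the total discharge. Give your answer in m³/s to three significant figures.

6.78 m³/s

w_2 = (12.3 − 0.0)/2 = 6.15 m; q_2 = 1.01 × 0.35 × 6.15 = 2.174 m³/s
w_3 = (23.2 − 6.8)/2 = 8.2 m; q_3 = 1.17 × 0.48 × 8.2 = 4.605 m³/s
Stations 1, 4 contribute zero (depth or velocity is 0).
Q = Σ qᵢ = 6.779 m³/s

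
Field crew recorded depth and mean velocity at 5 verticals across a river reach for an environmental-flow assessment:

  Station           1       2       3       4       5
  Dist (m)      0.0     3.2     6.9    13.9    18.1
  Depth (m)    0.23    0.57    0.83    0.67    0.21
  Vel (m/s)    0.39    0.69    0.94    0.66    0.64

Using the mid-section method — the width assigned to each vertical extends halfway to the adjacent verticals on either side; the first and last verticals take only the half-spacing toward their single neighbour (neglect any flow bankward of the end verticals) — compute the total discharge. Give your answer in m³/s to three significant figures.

8.43 m³/s

w_1 = (3.2 − 0.0)/2 = 1.6 m; q_1 = 0.39 × 0.23 × 1.6 = 0.1435 m³/s
w_2 = (6.9 − 0.0)/2 = 3.45 m; q_2 = 0.69 × 0.57 × 3.45 = 1.357 m³/s
w_3 = (13.9 − 3.2)/2 = 5.35 m; q_3 = 0.94 × 0.83 × 5.35 = 4.174 m³/s
w_4 = (18.1 − 6.9)/2 = 5.6 m; q_4 = 0.66 × 0.67 × 5.6 = 2.476 m³/s
w_5 = (18.1 − 13.9)/2 = 2.1 m; q_5 = 0.64 × 0.21 × 2.1 = 0.2822 m³/s
Q = Σ qᵢ = 8.433 m³/s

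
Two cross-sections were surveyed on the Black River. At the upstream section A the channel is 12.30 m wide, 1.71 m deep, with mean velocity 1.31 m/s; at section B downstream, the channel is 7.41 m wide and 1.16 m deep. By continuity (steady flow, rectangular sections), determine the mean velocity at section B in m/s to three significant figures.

Q = A₁V₁ = (12.30×1.71) × 1.31 = 27.55 m³/s
A₂ = 7.41 × 1.16 = 8.596 m²
V₂ = Q/A₂ = 27.55/8.596 = 3.206 m/s

3.21 m/s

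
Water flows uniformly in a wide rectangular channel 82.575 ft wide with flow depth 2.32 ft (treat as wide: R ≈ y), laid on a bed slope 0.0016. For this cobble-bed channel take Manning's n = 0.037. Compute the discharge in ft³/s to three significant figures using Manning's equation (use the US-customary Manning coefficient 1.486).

539 ft³/s

A = b·y = 82.575 × 2.32 = 191.6 ft²
Wide channel: R ≈ y = 2.32 ft
Q = (1.486/n)·A·R^(2/3)·S^(1/2) = (1.486/0.037) × 191.6 × 2.320^(2/3) × 0.0016^(1/2) = 539.4 ft³/s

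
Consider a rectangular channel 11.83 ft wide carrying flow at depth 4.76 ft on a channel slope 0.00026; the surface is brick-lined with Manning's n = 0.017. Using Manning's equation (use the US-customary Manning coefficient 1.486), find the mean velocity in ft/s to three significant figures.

2.69 ft/s

A = b·y = 11.83 × 4.76 = 56.31 ft²
P = b + 2y = 11.83 + 2×4.76 = 21.35 ft
R = A/P = 56.31/21.35 = 2.638 ft
Q = (1.486/n)·A·R^(2/3)·S^(1/2) = (1.486/0.017) × 56.31 × 2.638^(2/3) × 0.00026^(1/2) = 151.5 ft³/s
V = Q/A = 151.5/56.31 = 2.691 ft/s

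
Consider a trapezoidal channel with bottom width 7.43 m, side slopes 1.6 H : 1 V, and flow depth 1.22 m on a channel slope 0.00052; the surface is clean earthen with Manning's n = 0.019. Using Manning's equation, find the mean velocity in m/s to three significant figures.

A = (b + z·y)·y = (7.43 + 1.6×1.22)×1.22 = 11.45 m²
P = b + 2y√(1+z²) = 7.43 + 2×1.22×√(1+1.6²) = 12.03 m
R = A/P = 11.45/12.03 = 0.9512 m
Q = (1/n)·A·R^(2/3)·S^(1/2) = (1/0.019) × 11.45 × 0.9512^(2/3) × 0.00052^(1/2) = 13.29 m³/s
V = Q/A = 13.29/11.45 = 1.161 m/s

1.16 m/s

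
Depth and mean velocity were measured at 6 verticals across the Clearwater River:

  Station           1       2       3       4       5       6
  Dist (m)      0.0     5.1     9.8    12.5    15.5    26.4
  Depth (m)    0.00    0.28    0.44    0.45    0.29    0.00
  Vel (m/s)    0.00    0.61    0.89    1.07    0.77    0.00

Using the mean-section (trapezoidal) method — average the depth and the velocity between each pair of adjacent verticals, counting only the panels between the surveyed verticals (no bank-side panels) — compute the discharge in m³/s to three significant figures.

Panel 1-2: Δb = 5.1 m, d̄ = (0.00+0.28)/2 = 0.14, v̄ = (0.00+0.61)/2 = 0.305 → q = 5.1×0.14×0.305 = 0.2178 m³/s
Panel 2-3: Δb = 4.7 m, d̄ = (0.28+0.44)/2 = 0.36, v̄ = (0.61+0.89)/2 = 0.75 → q = 4.7×0.36×0.75 = 1.269 m³/s
Panel 3-4: Δb = 2.7 m, d̄ = (0.44+0.45)/2 = 0.445, v̄ = (0.89+1.07)/2 = 0.98 → q = 2.7×0.445×0.98 = 1.177 m³/s
Panel 4-5: Δb = 3 m, d̄ = (0.45+0.29)/2 = 0.37, v̄ = (1.07+0.77)/2 = 0.92 → q = 3×0.37×0.92 = 1.021 m³/s
Panel 5-6: Δb = 10.9 m, d̄ = (0.29+0.00)/2 = 0.145, v̄ = (0.77+0.00)/2 = 0.385 → q = 10.9×0.145×0.385 = 0.6085 m³/s
Q = Σ q = 4.294 m³/s

4.29 m³/s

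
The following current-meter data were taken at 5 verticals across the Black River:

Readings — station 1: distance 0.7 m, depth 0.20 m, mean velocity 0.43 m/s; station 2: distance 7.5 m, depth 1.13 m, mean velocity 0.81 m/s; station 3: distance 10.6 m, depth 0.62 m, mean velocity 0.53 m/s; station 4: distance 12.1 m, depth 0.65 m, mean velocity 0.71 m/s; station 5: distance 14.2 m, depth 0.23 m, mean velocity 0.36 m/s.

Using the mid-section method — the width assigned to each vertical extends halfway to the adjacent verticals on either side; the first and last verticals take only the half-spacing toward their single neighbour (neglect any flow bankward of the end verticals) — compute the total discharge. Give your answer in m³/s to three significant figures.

w_1 = (7.5 − 0.7)/2 = 3.4 m; q_1 = 0.43 × 0.20 × 3.4 = 0.2924 m³/s
w_2 = (10.6 − 0.7)/2 = 4.95 m; q_2 = 0.81 × 1.13 × 4.95 = 4.531 m³/s
w_3 = (12.1 − 7.5)/2 = 2.3 m; q_3 = 0.53 × 0.62 × 2.3 = 0.7558 m³/s
w_4 = (14.2 − 10.6)/2 = 1.8 m; q_4 = 0.71 × 0.65 × 1.8 = 0.8307 m³/s
w_5 = (14.2 − 12.1)/2 = 1.05 m; q_5 = 0.36 × 0.23 × 1.05 = 0.08694 m³/s
Q = Σ qᵢ = 6.497 m³/s

6.50 m³/s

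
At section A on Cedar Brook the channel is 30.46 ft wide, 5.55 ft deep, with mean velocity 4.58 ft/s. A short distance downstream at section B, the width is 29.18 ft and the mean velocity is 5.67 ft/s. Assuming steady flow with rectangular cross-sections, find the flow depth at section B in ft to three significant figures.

4.68 ft

Q = A₁V₁ = (30.46×5.55) × 4.58 = 774.3 ft³/s
d₂ = Q/(b₂ V₂) = 774.3/(29.18×5.67) = 4.680 ft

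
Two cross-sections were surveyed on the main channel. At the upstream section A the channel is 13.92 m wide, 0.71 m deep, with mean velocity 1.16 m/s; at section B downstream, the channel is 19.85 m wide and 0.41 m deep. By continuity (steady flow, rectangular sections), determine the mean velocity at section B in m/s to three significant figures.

1.41 m/s

Q = A₁V₁ = (13.92×0.71) × 1.16 = 11.46 m³/s
A₂ = 19.85 × 0.41 = 8.139 m²
V₂ = Q/A₂ = 11.46/8.139 = 1.409 m/s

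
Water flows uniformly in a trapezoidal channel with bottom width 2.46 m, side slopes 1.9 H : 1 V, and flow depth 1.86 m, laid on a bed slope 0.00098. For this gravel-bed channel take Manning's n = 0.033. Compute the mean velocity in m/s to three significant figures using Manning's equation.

0.991 m/s

A = (b + z·y)·y = (2.46 + 1.9×1.86)×1.86 = 11.15 m²
P = b + 2y√(1+z²) = 2.46 + 2×1.86×√(1+1.9²) = 10.45 m
R = A/P = 11.15/10.45 = 1.067 m
Q = (1/n)·A·R^(2/3)·S^(1/2) = (1/0.033) × 11.15 × 1.067^(2/3) × 0.00098^(1/2) = 11.04 m³/s
V = Q/A = 11.04/11.15 = 0.9906 m/s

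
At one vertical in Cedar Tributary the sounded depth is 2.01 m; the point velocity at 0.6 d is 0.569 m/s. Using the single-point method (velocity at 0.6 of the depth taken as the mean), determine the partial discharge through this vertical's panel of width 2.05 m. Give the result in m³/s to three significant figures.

2.34 m³/s

v̄ = v₀.₆ = 0.569 m/s
q = v̄ × d × w = 0.5690 × 2.01 × 2.05 = 2.345 m³/s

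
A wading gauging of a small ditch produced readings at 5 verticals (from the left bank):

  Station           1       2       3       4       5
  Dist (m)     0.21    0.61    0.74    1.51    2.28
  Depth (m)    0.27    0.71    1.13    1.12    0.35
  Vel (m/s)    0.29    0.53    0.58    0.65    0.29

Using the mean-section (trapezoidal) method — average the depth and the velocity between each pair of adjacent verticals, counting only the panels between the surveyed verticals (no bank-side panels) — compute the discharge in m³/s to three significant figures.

0.945 m³/s

Panel 1-2: Δb = 0.4 m, d̄ = (0.27+0.71)/2 = 0.49, v̄ = (0.29+0.53)/2 = 0.41 → q = 0.4×0.49×0.41 = 0.08036 m³/s
Panel 2-3: Δb = 0.13 m, d̄ = (0.71+1.13)/2 = 0.92, v̄ = (0.53+0.58)/2 = 0.555 → q = 0.13×0.92×0.555 = 0.06638 m³/s
Panel 3-4: Δb = 0.77 m, d̄ = (1.13+1.12)/2 = 1.125, v̄ = (0.58+0.65)/2 = 0.615 → q = 0.77×1.125×0.615 = 0.5327 m³/s
Panel 4-5: Δb = 0.77 m, d̄ = (1.12+0.35)/2 = 0.735, v̄ = (0.65+0.29)/2 = 0.47 → q = 0.77×0.735×0.47 = 0.2660 m³/s
Q = Σ q = 0.9455 m³/s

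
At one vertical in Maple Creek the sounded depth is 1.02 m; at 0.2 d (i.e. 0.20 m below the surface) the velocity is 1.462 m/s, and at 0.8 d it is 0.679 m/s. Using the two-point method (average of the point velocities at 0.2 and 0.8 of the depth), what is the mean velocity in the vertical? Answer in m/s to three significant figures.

1.07 m/s

v̄ = (1.462 + 0.679) / 2 = 1.071 m/s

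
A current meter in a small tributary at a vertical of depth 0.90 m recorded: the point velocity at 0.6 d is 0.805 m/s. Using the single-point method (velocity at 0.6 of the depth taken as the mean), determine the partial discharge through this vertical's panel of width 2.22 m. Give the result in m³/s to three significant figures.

v̄ = v₀.₆ = 0.805 m/s
q = v̄ × d × w = 0.8050 × 0.90 × 2.22 = 1.608 m³/s

1.61 m³/s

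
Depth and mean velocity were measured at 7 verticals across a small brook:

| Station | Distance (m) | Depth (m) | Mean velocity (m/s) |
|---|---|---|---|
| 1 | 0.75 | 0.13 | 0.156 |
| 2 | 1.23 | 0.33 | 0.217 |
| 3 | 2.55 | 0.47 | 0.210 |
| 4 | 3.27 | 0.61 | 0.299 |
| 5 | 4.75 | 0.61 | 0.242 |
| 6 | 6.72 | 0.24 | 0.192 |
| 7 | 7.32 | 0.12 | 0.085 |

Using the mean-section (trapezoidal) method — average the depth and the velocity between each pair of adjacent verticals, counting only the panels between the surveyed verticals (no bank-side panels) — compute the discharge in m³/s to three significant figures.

Panel 1-2: Δb = 0.48 m, d̄ = (0.13+0.33)/2 = 0.23, v̄ = (0.156+0.217)/2 = 0.1865 → q = 0.48×0.23×0.1865 = 0.02059 m³/s
Panel 2-3: Δb = 1.32 m, d̄ = (0.33+0.47)/2 = 0.4, v̄ = (0.217+0.210)/2 = 0.2135 → q = 1.32×0.4×0.2135 = 0.1127 m³/s
Panel 3-4: Δb = 0.72 m, d̄ = (0.47+0.61)/2 = 0.54, v̄ = (0.210+0.299)/2 = 0.2545 → q = 0.72×0.54×0.2545 = 0.09895 m³/s
Panel 4-5: Δb = 1.48 m, d̄ = (0.61+0.61)/2 = 0.61, v̄ = (0.299+0.242)/2 = 0.2705 → q = 1.48×0.61×0.2705 = 0.2442 m³/s
Panel 5-6: Δb = 1.97 m, d̄ = (0.61+0.24)/2 = 0.425, v̄ = (0.242+0.192)/2 = 0.217 → q = 1.97×0.425×0.217 = 0.1817 m³/s
Panel 6-7: Δb = 0.6 m, d̄ = (0.24+0.12)/2 = 0.18, v̄ = (0.192+0.085)/2 = 0.1385 → q = 0.6×0.18×0.1385 = 0.01496 m³/s
Q = Σ q = 0.6731 m³/s

0.673 m³/s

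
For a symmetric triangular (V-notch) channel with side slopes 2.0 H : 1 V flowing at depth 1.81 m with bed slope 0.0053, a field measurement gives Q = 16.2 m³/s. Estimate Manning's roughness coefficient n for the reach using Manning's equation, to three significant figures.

A = z·y² = 2.0×1.81² = 6.552 m²
P = 2y√(1+z²) = 2×1.81×√(1+2.0²) = 8.095 m
R = A/P = 6.552/8.095 = 0.8095 m
n = (1/Q)·A·R^(2/3)·S^(1/2) = (1/16.2) × 6.552 × 0.8686 × 0.07280 = 0.02557

0.0256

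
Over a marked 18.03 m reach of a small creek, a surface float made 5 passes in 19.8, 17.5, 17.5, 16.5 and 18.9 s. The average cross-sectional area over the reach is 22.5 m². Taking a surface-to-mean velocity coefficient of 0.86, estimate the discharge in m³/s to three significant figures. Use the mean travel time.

t̄ = (19.8 + 17.5 + 17.5 + 16.5 + 18.9) / 5 = 18.04 s
v_surface = L / t̄ = 18.03 / 18.04 = 0.9994 m/s
v_mean = 0.86 × 0.9994 = 0.8595 m/s
Q = A × v_mean = 22.5 × 0.8595 = 19.34 m³/s

19.3 m³/s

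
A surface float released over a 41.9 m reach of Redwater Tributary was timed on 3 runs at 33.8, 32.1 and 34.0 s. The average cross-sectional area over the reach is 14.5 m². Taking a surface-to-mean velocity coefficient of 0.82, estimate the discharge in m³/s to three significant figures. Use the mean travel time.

t̄ = (33.8 + 32.1 + 34.0) / 3 = 33.3 s
v_surface = L / t̄ = 41.9 / 33.3 = 1.258 m/s
v_mean = 0.82 × 1.258 = 1.032 m/s
Q = A × v_mean = 14.5 × 1.032 = 14.96 m³/s

15.0 m³/s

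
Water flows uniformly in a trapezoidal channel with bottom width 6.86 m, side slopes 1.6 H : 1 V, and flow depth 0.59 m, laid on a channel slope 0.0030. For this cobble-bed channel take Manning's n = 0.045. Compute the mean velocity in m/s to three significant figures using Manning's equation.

0.774 m/s

A = (b + z·y)·y = (6.86 + 1.6×0.59)×0.59 = 4.604 m²
P = b + 2y√(1+z²) = 6.86 + 2×0.59×√(1+1.6²) = 9.086 m
R = A/P = 4.604/9.086 = 0.5067 m
Q = (1/n)·A·R^(2/3)·S^(1/2) = (1/0.045) × 4.604 × 0.5067^(2/3) × 0.0030^(1/2) = 3.562 m³/s
V = Q/A = 3.562/4.604 = 0.7736 m/s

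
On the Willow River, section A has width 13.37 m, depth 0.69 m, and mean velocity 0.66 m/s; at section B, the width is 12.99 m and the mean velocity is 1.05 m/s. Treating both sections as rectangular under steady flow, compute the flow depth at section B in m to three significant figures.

Q = A₁V₁ = (13.37×0.69) × 0.66 = 6.089 m³/s
d₂ = Q/(b₂ V₂) = 6.089/(12.99×1.05) = 0.4464 m

0.446 m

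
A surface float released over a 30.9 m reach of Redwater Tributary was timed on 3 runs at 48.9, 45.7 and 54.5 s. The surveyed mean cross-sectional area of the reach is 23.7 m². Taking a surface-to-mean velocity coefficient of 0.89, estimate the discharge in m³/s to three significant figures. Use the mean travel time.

13.1 m³/s

t̄ = (48.9 + 45.7 + 54.5) / 3 = 49.7 s
v_surface = L / t̄ = 30.9 / 49.7 = 0.6217 m/s
v_mean = 0.89 × 0.6217 = 0.5533 m/s
Q = A × v_mean = 23.7 × 0.5533 = 13.11 m³/s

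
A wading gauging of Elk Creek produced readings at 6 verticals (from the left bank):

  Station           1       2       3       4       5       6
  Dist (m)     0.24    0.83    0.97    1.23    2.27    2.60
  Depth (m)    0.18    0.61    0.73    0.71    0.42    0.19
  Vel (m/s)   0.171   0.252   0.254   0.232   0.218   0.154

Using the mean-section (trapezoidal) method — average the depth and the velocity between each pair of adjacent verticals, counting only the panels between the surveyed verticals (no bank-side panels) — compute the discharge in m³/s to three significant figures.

0.269 m³/s

Panel 1-2: Δb = 0.59 m, d̄ = (0.18+0.61)/2 = 0.395, v̄ = (0.171+0.252)/2 = 0.2115 → q = 0.59×0.395×0.2115 = 0.04929 m³/s
Panel 2-3: Δb = 0.14 m, d̄ = (0.61+0.73)/2 = 0.67, v̄ = (0.252+0.254)/2 = 0.253 → q = 0.14×0.67×0.253 = 0.02373 m³/s
Panel 3-4: Δb = 0.26 m, d̄ = (0.73+0.71)/2 = 0.72, v̄ = (0.254+0.232)/2 = 0.243 → q = 0.26×0.72×0.243 = 0.04549 m³/s
Panel 4-5: Δb = 1.04 m, d̄ = (0.71+0.42)/2 = 0.565, v̄ = (0.232+0.218)/2 = 0.225 → q = 1.04×0.565×0.225 = 0.1322 m³/s
Panel 5-6: Δb = 0.33 m, d̄ = (0.42+0.19)/2 = 0.305, v̄ = (0.218+0.154)/2 = 0.186 → q = 0.33×0.305×0.186 = 0.01872 m³/s
Q = Σ q = 0.2694 m³/s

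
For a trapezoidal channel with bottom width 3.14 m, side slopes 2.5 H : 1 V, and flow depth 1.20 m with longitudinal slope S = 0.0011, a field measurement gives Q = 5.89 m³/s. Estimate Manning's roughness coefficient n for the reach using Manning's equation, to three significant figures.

A = (b + z·y)·y = (3.14 + 2.5×1.20)×1.20 = 7.368 m²
P = b + 2y√(1+z²) = 3.14 + 2×1.20×√(1+2.5²) = 9.602 m
R = A/P = 7.368/9.602 = 0.7673 m
n = (1/Q)·A·R^(2/3)·S^(1/2) = (1/5.89) × 7.368 × 0.8381 × 0.03317 = 0.03477

0.0348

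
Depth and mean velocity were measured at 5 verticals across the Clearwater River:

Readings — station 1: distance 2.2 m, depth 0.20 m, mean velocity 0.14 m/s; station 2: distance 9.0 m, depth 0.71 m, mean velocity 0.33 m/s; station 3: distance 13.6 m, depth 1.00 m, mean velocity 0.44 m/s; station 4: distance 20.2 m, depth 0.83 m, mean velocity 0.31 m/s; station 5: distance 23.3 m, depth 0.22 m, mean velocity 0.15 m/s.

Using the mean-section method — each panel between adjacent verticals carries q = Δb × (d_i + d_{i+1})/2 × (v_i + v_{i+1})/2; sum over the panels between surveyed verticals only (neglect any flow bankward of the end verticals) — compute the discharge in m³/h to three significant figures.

Panel 1-2: Δb = 6.8 m, d̄ = (0.20+0.71)/2 = 0.455, v̄ = (0.14+0.33)/2 = 0.235 → q = 6.8×0.455×0.235 = 0.7271 m³/s
Panel 2-3: Δb = 4.6 m, d̄ = (0.71+1.00)/2 = 0.855, v̄ = (0.33+0.44)/2 = 0.385 → q = 4.6×0.855×0.385 = 1.514 m³/s
Panel 3-4: Δb = 6.6 m, d̄ = (1.00+0.83)/2 = 0.915, v̄ = (0.44+0.31)/2 = 0.375 → q = 6.6×0.915×0.375 = 2.265 m³/s
Panel 4-5: Δb = 3.1 m, d̄ = (0.83+0.22)/2 = 0.525, v̄ = (0.31+0.15)/2 = 0.23 → q = 3.1×0.525×0.23 = 0.3743 m³/s
Q = Σ q = 4.880 m³/s
= 4.880 × 3600 = 17570 m³/h

17600 m³/h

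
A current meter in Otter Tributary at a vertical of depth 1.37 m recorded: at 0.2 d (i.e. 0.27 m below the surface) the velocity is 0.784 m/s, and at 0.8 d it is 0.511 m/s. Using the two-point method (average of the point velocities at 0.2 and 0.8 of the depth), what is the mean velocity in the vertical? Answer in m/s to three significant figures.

0.648 m/s

v̄ = (0.784 + 0.511) / 2 = 0.6475 m/s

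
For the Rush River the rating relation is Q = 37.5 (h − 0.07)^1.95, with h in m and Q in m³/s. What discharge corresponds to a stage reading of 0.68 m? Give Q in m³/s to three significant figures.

Q = 37.5 × (0.68 − 0.07)^1.95 = 37.5 × 0.61^1.95 = 14.30 m³/s

14.3 m³/s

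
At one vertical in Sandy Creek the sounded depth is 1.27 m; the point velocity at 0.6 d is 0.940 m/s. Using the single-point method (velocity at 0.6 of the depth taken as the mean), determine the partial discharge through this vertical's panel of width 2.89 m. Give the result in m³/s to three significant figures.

v̄ = v₀.₆ = 0.940 m/s
q = v̄ × d × w = 0.9400 × 1.27 × 2.89 = 3.450 m³/s

3.45 m³/s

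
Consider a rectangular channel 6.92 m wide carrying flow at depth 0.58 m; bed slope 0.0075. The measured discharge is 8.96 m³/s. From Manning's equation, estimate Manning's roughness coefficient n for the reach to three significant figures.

A = b·y = 6.92 × 0.58 = 4.014 m²
P = b + 2y = 6.92 + 2×0.58 = 8.080 m
R = A/P = 4.014/8.080 = 0.4967 m
n = (1/Q)·A·R^(2/3)·S^(1/2) = (1/8.96) × 4.014 × 0.6272 × 0.08660 = 0.02433

0.0243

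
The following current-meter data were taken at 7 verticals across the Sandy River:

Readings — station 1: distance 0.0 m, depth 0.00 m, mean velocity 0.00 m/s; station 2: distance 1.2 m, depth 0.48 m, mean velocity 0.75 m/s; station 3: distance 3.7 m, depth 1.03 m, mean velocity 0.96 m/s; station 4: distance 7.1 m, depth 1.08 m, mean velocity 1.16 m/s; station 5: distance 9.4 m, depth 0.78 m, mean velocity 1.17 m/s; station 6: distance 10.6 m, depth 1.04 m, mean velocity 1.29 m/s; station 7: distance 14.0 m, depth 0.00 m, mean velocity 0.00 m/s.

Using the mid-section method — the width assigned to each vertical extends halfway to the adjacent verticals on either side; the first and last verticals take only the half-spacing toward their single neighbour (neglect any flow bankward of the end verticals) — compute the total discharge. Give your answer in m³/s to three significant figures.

w_2 = (3.7 − 0.0)/2 = 1.85 m; q_2 = 0.75 × 0.48 × 1.85 = 0.6660 m³/s
w_3 = (7.1 − 1.2)/2 = 2.95 m; q_3 = 0.96 × 1.03 × 2.95 = 2.917 m³/s
w_4 = (9.4 − 3.7)/2 = 2.85 m; q_4 = 1.16 × 1.08 × 2.85 = 3.570 m³/s
w_5 = (10.6 − 7.1)/2 = 1.75 m; q_5 = 1.17 × 0.78 × 1.75 = 1.597 m³/s
w_6 = (14.0 − 9.4)/2 = 2.3 m; q_6 = 1.29 × 1.04 × 2.3 = 3.086 m³/s
Stations 1, 7 contribute zero (depth or velocity is 0).
Q = Σ qᵢ = 11.84 m³/s

11.8 m³/s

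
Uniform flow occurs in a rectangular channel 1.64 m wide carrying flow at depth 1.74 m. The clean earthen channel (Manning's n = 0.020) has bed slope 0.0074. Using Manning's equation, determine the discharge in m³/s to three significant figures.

A = b·y = 1.64 × 1.74 = 2.854 m²
P = b + 2y = 1.64 + 2×1.74 = 5.120 m
R = A/P = 2.854/5.120 = 0.5573 m
Q = (1/n)·A·R^(2/3)·S^(1/2) = (1/0.020) × 2.854 × 0.5573^(2/3) × 0.0074^(1/2) = 8.312 m³/s

8.31 m³/s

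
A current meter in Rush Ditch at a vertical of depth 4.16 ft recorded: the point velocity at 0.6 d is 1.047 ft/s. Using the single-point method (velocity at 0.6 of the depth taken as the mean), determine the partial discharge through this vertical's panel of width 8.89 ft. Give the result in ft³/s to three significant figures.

38.7 ft³/s

v̄ = v₀.₆ = 1.047 ft/s
q = v̄ × d × w = 1.047 × 4.16 × 8.89 = 38.72 ft³/s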